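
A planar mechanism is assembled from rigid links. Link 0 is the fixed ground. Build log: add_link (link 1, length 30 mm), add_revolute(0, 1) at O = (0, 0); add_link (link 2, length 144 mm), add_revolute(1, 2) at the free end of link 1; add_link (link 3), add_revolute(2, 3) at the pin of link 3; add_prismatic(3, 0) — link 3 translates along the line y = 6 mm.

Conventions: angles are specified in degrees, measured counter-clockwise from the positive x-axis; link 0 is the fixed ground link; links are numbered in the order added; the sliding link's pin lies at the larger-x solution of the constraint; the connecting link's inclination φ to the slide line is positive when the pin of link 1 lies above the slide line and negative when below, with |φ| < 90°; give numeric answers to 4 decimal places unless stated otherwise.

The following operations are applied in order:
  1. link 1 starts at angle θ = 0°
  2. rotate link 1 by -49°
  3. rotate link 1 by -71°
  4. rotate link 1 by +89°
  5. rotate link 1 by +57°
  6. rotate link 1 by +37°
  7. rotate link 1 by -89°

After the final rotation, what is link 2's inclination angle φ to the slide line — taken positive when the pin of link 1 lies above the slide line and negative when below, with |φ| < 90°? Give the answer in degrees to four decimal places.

geometry: r = 30 mm, L = 144 mm, e = 6 mm; θ starts at 0°
rotate link 1 by -49°: θ ← 0° -49° = -49°
rotate link 1 by -71°: θ ← -49° -71° = -120°
rotate link 1 by +89°: θ ← -120° +89° = -31°
rotate link 1 by +57°: θ ← -31° +57° = 26°
rotate link 1 by +37°: θ ← 26° +37° = 63°
rotate link 1 by -89°: θ ← 63° -89° = -26°
h = r sin θ − e = -13.151134 − 6 = -19.151134
sin φ = h / L = -19.151134 / 144 = -0.13299399
φ = arcsin(-0.13299399) = -7.642638°

-7.6426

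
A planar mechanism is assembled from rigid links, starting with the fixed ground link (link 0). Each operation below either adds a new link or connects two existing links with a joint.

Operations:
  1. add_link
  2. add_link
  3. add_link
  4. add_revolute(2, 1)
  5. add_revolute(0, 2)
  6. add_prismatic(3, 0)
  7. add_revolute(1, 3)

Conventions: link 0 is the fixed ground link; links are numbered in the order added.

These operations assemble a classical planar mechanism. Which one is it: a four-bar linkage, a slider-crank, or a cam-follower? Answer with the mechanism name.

links: 4 (incl. ground); joints: 3 revolute, 1 prismatic, 0 higher (cam) pair, forming one closed loop
4 links, 3 revolutes + 1 prismatic in one loop → slider-crank

slider-crank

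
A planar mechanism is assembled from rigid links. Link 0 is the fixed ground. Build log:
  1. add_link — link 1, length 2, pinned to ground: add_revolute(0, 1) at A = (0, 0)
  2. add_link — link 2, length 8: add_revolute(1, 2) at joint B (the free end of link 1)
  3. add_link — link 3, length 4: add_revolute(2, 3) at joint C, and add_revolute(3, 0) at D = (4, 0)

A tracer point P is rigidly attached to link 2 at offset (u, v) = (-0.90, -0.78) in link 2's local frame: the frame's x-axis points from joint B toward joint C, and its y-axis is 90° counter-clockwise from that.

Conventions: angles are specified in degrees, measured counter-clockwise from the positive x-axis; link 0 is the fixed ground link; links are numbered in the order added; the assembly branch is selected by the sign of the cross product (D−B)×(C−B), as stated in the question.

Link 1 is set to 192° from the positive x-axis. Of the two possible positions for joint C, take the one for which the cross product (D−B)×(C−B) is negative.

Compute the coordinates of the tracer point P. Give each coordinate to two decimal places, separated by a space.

A=(0,0), D=(4.00,0)
B = A + 2.00·(cos192°, sin192°) = (-1.9563, -0.4158)
|BD| = 5.9708
circle(B,8.00) ∩ circle(D,4.00): a=7.0050, h=3.8640
  candidates: C₊=(4.7626,3.9266) cross=23.071; C₋=(5.3008,-3.7826) cross=-23.071
  branch - wants cross < 0 → take C=(5.3008,-3.7826) (cross=-23.071)
ex = (C−B)/|BC| = (0.9071,-0.4208); ey = (0.4208,0.9071)
P = B + -0.90·ex + -0.78·ey = (-3.1010,-0.7446)

-3.10 -0.74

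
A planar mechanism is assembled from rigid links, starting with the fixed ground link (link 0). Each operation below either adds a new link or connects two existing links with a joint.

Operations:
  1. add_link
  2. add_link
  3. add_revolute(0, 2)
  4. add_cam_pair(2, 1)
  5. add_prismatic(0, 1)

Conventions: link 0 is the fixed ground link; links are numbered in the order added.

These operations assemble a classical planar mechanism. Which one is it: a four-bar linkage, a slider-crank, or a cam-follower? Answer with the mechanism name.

links: 3 (incl. ground); joints: 1 revolute, 1 prismatic, 1 higher (cam) pair, forming one closed loop
3 links, revolute + prismatic + higher pair in one loop → cam-follower

cam-follower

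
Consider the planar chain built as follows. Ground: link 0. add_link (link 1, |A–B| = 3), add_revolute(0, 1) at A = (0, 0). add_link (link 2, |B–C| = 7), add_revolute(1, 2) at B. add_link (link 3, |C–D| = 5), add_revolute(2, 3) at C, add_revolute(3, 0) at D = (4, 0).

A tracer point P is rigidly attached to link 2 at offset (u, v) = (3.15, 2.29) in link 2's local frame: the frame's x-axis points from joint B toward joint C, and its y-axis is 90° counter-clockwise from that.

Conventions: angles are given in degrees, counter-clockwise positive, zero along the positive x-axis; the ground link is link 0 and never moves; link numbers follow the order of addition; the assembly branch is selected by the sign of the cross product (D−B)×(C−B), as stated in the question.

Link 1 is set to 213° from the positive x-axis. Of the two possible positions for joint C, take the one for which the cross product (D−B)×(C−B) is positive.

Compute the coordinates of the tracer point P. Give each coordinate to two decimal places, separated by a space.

A=(0,0), D=(4.00,0)
B = A + 3.00·(cos213°, sin213°) = (-2.5160, -1.6339)
|BD| = 6.7177
circle(B,7.00) ∩ circle(D,5.00): a=5.1452, h=4.7463
  candidates: C₊=(1.3203,4.2213) cross=31.884; C₋=(3.6291,-4.9862) cross=-31.884
  branch + wants cross > 0 → take C=(1.3203,4.2213) (cross=31.884)
ex = (C−B)/|BC| = (0.5480,0.8365); ey = (-0.8365,0.5480)
P = B + 3.15·ex + 2.29·ey = (-2.7052,2.2559)

-2.71 2.26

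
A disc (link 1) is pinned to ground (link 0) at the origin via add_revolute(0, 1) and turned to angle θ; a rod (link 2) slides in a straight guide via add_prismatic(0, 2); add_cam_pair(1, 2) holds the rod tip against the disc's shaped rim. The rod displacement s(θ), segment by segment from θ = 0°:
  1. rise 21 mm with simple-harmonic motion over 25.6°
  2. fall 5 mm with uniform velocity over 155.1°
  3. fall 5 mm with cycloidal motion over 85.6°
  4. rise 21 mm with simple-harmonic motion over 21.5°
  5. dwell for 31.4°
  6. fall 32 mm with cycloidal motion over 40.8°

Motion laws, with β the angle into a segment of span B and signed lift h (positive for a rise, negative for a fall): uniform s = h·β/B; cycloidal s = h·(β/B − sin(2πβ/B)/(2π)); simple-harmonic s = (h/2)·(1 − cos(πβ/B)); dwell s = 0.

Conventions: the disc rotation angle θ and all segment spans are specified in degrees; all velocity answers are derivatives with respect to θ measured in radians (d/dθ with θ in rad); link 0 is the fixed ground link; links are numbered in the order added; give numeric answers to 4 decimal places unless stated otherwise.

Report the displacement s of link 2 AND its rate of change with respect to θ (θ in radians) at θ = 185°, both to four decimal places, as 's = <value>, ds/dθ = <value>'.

segment 1 (0° to 25.6°, simple-harmonic, h = 21) is passed completely: s = 0.0000 + (21) = 21.0000
segment 2 (25.6° to 180.7°, uniform, h = -5) is passed completely: s = 21.0000 + (-5) = 16.0000
θ = 185° falls in segment 3 (180.7° to 266.3°, cycloidal, h = -5): β = 185 − 180.7 = 4.3°, B = 85.6°; Δs = -5·(0.0502 − sin(2π·0.0502)/(2π)) = -0.0041; s = 16.0000 − 0.0041 = 15.9959
velocity in seg [180.7°–266.3°] (cycloidal), θ in radians: β = 4.3° = 0.0750 rad, B = 85.6° = 1.4940 rad; ds/dθ = (h/B)(1 − cos(2πβ/B)) = ((-5)/1.4940)(1 − cos(2π·0.0502)) = -0.165322 mm/rad

s = 15.9959, ds/dθ = -0.1653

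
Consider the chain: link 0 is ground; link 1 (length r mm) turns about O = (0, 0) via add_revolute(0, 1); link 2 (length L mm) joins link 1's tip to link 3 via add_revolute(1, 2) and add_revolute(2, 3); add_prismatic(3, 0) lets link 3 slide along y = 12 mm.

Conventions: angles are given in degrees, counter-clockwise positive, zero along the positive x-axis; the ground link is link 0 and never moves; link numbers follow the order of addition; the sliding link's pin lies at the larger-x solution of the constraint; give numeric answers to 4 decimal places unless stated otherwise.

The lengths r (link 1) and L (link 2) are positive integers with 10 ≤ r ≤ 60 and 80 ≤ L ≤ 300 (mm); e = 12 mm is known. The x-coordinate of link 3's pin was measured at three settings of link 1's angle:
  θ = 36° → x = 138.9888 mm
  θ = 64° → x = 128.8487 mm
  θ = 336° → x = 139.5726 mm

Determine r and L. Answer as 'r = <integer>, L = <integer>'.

constraint per measurement: (x − r cos θ)² + (r sin θ − e)² = L²
subtracting the θ₁ and θ₂ equations cancels the r² and L² terms:
r = (x₁² − x₂²) / (2[(x₁cos θ₁ + e sin θ₁) − (x₂cos θ₂ + e sin θ₂)]) = 26.0001 → r = 26
L² = (x₁ − r cos θ₁)² + (r sin θ₁ − e)² = 13924.0049 → L = 118.0000 → L = 118
check at θ₃=336°: x = 139.5726 (printed 139.5726) ✓

r = 26, L = 118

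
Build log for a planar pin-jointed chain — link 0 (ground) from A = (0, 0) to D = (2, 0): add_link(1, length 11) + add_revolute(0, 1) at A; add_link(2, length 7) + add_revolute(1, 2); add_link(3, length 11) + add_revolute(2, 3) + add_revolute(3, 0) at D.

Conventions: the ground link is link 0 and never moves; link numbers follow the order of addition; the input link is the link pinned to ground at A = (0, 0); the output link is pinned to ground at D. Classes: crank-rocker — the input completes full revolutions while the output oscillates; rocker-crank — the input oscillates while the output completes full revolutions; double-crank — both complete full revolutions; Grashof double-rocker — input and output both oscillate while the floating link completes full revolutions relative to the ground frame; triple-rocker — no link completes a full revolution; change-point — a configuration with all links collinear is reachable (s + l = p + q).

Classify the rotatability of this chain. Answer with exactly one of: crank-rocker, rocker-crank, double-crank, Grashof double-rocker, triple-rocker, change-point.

lengths: ground=2, input=11, coupler=7, output=11
sorted: s=2 (shortest), l=11 (longest), p+q=18
s + l = 13 vs p + q = 18
s + l < p + q (Grashof) with shortest = ground link → double-crank

double-crank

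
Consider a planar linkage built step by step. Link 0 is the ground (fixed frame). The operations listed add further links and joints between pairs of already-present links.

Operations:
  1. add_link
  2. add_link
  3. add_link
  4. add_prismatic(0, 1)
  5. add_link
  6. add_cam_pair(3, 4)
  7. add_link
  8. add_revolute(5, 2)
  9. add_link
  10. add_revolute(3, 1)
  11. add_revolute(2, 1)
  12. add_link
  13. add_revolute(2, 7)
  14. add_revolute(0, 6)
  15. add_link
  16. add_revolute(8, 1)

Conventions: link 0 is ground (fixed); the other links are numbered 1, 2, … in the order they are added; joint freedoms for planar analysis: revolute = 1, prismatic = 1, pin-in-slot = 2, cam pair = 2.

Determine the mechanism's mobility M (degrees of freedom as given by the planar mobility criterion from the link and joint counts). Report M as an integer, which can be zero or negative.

(L,J1,J2)=(1,0,0); link0 fixed
link1: (2,0,0)
link2: (3,0,0)
link3: (4,0,0)
P 0-1 [J1]: (4,1,0)
link4: (5,1,0)
C 3-4 [J2]: (5,1,1)
link5: (6,1,1)
R 5-2 [J1]: (6,2,1)
link6: (7,2,1)
R 3-1 [J1]: (7,3,1)
R 2-1 [J1]: (7,4,1)
link7: (8,4,1)
R 2-7 [J1]: (8,5,1)
R 0-6 [J1]: (8,6,1)
link8: (9,6,1)
R 8-1 [J1]: (9,7,1)
Grübler: 3·8 − 2·7 − 1 = 9

M = 9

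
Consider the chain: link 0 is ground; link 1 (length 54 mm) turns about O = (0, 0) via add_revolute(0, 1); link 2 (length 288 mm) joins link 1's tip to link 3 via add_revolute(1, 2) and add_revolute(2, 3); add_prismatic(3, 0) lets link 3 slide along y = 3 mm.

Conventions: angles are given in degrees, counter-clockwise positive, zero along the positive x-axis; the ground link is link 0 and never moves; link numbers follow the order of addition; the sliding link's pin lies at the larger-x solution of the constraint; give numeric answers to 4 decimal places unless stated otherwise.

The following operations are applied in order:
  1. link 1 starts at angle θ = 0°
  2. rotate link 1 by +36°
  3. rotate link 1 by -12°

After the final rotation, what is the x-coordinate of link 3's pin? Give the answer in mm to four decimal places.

geometry: r = 54 mm, L = 288 mm, e = 3 mm; θ starts at 0°
rotate link 1 by +36°: θ ← 0° +36° = 36°
rotate link 1 by -12°: θ ← 36° -12° = 24°
crank pin P = (r cos θ, r sin θ) = (49.331455, 21.963779)
h = r sin θ − e = 21.963779 − 3 = 18.963779
x = r cos θ + √(L² − h²) = 49.331455 + 287.374973 = 336.706428

336.7064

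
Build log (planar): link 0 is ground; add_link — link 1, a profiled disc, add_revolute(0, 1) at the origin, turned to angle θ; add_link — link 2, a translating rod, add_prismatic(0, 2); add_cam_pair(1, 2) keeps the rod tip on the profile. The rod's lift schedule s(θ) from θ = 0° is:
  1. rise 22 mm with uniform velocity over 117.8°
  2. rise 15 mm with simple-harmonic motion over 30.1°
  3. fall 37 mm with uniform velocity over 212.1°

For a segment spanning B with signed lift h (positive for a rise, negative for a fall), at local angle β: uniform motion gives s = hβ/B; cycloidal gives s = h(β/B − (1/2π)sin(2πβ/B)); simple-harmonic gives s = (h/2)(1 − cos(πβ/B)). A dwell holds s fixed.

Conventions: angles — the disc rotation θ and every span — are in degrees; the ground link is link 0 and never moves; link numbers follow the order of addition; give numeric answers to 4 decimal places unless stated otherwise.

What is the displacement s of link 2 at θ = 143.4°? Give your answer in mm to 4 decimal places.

seg 1 [0°–117.8°] uniform, h=22: full span → s += 22 → s = 22.0000
seg 2 [117.8°–147.9°] simple-harmonic, h=15: θ=143.4° here. β=25.6, B=30.1. 15/2·(1 − cos(π·0.8505)) = 14.1879 → s = 36.1879

36.1879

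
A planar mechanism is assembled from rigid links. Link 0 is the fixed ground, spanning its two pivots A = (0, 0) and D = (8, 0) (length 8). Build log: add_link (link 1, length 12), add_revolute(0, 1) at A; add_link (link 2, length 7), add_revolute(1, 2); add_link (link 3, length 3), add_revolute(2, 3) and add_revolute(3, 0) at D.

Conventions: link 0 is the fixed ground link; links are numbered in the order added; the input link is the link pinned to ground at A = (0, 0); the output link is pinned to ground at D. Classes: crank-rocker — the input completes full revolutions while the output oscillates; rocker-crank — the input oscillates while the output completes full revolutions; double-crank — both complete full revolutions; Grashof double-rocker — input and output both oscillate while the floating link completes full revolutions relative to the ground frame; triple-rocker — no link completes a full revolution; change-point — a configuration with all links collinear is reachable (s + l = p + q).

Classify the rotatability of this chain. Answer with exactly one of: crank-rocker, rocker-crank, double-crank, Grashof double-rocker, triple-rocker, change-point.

lengths: ground=8, input=12, coupler=7, output=3
sorted: s=3 (shortest), l=12 (longest), p+q=15
s + l = 15 vs p + q = 15
s + l = p + q → change-point (collinear configuration reachable)

change-point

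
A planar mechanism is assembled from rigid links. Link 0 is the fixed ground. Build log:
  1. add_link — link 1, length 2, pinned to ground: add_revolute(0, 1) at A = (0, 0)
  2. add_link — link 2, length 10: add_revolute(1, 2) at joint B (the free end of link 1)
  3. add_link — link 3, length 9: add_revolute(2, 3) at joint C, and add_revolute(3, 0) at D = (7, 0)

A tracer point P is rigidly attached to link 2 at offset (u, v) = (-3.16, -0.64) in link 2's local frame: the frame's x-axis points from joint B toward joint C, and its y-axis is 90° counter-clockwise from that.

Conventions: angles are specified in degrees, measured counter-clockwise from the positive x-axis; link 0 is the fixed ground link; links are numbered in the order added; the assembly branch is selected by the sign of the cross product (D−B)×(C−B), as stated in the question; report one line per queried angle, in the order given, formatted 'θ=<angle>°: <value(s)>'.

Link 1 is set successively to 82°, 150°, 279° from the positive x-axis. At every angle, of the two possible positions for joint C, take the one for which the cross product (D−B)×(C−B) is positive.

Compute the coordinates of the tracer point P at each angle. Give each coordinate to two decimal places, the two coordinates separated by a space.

A=(0,0), D=(7.00,0)
θ=82°: B = A + 2.00·(cos82°, sin82°) = (0.2783, 1.9805)
θ=82°: |BD| = 7.0074
θ=82°: circle(B,10.00) ∩ circle(D,9.00): a=4.8594, h=8.7399
θ=82°:   candidates: C₊=(7.4098,8.9907) cross=61.244; C₋=(2.4694,-7.7765) cross=-61.244
θ=82°:   branch + wants cross > 0 → take C=(7.4098,8.9907) (cross=61.244)
θ=82°: ex = (C−B)/|BC| = (0.7131,0.7010); ey = (-0.7010,0.7131)
θ=82°: P = B + -3.16·ex + -0.64·ey = (-1.5266,-0.6911)
θ=150°: B = A + 2.00·(cos150°, sin150°) = (-1.7321, 1.0000)
θ=150°: |BD| = 8.7891
θ=150°: circle(B,10.00) ∩ circle(D,9.00): a=5.4754, h=8.3678
θ=150°:   candidates: C₊=(4.6599,8.6904) cross=73.545; C₋=(2.7558,-7.9364) cross=-73.545
θ=150°:   branch + wants cross > 0 → take C=(4.6599,8.6904) (cross=73.545)
θ=150°: ex = (C−B)/|BC| = (0.6392,0.7690); ey = (-0.7690,0.6392)
θ=150°: P = B + -3.16·ex + -0.64·ey = (-3.2597,-1.8393)
θ=279°: B = A + 2.00·(cos279°, sin279°) = (0.3129, -1.9754)
θ=279°: |BD| = 6.9728
θ=279°: circle(B,10.00) ∩ circle(D,9.00): a=4.8488, h=8.7458
θ=279°:   candidates: C₊=(2.4854,7.7858) cross=60.983; C₋=(7.4407,-8.9892) cross=-60.983
θ=279°:   branch + wants cross > 0 → take C=(2.4854,7.7858) (cross=60.983)
θ=279°: ex = (C−B)/|BC| = (0.2173,0.9761); ey = (-0.9761,0.2173)
θ=279°: P = B + -3.16·ex + -0.64·ey = (0.2511,-5.1989)

θ=82°: -1.53 -0.69
θ=150°: -3.26 -1.84
θ=279°: 0.25 -5.20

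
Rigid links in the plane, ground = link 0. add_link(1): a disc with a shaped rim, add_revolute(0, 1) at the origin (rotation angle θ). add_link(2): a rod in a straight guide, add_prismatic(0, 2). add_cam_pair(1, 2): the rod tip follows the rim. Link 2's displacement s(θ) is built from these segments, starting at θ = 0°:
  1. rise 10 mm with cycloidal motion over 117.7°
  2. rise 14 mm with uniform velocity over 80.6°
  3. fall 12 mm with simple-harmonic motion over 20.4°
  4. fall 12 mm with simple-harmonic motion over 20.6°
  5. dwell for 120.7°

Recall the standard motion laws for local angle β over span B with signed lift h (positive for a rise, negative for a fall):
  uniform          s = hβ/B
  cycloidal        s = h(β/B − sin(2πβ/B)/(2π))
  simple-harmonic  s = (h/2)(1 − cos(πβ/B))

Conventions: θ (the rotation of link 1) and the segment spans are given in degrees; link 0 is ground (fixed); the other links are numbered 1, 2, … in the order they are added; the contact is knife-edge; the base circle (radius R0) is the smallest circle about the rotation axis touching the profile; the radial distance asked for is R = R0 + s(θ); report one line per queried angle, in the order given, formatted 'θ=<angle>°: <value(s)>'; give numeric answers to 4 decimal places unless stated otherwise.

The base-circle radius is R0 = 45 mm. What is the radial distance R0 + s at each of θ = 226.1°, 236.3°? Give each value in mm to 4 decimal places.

segment 1 (0° to 117.7°, cycloidal, h = 10) is passed completely: s = 0.0000 + (10) = 10.0000
segment 2 (117.7° to 198.3°, uniform, h = 14) is passed completely: s = 10.0000 + (14) = 24.0000
segment 3 (198.3° to 218.7°, simple-harmonic, h = -12) is passed completely: s = 24.0000 + (-12) = 12.0000
θ = 226.1° falls in segment 4 (218.7° to 239.3°, simple-harmonic, h = -12): β = 226.1 − 218.7 = 7.4°, B = 20.6°; Δs = -12/2·(1 − cos(π·0.3592)) = -3.4321; s = 12.0000 − 3.4321 = 8.5679
θ = 236.3° falls in segment 4 (218.7° to 239.3°, simple-harmonic, h = -12): β = 236.3 − 218.7 = 17.6°, B = 20.6°; Δs = -12/2·(1 − cos(π·0.8544)) = -11.3829; s = 12.0000 − 11.3829 = 0.6171
θ=226.1°: R = R0 + s = 45 + 8.5679 = 53.5679
θ=236.3°: R = R0 + s = 45 + 0.6171 = 45.6171

θ=226.1°: 53.5679
θ=236.3°: 45.6171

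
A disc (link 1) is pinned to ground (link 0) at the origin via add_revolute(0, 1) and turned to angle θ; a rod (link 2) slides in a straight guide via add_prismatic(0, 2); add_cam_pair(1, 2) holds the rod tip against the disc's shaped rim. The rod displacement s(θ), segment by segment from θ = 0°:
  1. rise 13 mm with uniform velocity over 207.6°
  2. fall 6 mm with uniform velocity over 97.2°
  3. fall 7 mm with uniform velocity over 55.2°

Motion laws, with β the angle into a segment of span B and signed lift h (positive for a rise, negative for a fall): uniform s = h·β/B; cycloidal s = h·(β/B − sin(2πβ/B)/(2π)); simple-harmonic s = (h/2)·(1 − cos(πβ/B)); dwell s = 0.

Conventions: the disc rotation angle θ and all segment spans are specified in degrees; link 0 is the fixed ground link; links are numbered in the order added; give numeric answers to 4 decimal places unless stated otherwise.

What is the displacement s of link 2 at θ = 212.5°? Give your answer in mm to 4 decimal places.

segment 1 (0° to 207.6°, uniform, h = 13) is passed completely: s = 0.0000 + (13) = 13.0000
θ = 212.5° falls in segment 2 (207.6° to 304.8°, uniform, h = -6): β = 212.5 − 207.6 = 4.9°, B = 97.2°; Δs = -6·4.9/97.2 = -0.3025; s = 13.0000 − 0.3025 = 12.6975

12.6975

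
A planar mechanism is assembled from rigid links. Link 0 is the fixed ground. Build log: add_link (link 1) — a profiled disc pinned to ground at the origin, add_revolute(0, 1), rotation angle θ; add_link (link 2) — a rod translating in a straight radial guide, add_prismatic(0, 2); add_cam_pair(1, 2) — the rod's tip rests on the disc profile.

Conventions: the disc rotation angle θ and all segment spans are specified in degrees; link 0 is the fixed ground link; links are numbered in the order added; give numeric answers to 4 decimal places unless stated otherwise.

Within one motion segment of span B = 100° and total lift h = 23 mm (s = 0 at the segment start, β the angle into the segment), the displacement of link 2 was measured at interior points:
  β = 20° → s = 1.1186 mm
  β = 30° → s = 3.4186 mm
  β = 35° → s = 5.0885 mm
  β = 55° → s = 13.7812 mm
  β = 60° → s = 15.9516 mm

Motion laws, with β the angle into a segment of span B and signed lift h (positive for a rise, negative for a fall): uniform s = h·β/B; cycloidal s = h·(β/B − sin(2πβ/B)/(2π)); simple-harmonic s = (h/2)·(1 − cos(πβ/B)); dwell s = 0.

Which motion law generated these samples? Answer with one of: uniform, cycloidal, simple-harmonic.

candidates at β/B = r: uniform s = h·r (linear in β); cycloidal s = h·(r − sin(2πr)/(2π)); simple-harmonic s = (h/2)(1 − cos(πr))
β=20°: printed 1.1186 | uniform 4.6000, cycloidal 1.1186, simple-harmonic 2.1963
β=30°: printed 3.4186 | uniform 6.9000, cycloidal 3.4186, simple-harmonic 4.7405
β=35°: printed 5.0885 | uniform 8.0500, cycloidal 5.0885, simple-harmonic 6.2791
β=55°: printed 13.7812 | uniform 12.6500, cycloidal 13.7812, simple-harmonic 13.2990
β=60°: printed 15.9516 | uniform 13.8000, cycloidal 15.9516, simple-harmonic 15.0537
only one law matches every sample → cycloidal

cycloidal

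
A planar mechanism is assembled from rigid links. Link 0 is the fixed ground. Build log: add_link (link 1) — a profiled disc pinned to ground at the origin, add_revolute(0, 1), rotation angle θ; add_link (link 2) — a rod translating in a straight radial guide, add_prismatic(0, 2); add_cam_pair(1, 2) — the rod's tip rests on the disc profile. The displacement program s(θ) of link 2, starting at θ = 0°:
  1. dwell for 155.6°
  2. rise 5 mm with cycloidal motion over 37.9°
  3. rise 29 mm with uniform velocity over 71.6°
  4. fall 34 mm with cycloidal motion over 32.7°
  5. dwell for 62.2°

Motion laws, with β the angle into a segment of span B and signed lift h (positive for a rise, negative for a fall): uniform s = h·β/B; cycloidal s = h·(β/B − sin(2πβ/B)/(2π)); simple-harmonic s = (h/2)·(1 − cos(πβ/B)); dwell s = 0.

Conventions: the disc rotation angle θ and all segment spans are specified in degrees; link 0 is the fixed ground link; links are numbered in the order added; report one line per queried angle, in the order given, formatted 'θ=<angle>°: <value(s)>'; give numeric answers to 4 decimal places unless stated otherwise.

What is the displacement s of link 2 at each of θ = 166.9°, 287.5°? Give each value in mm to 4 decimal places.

seg 1 [0°–155.6°] dwell: s stays 0.0000
seg 2 [155.6°–193.5°] cycloidal, h=5: θ=166.9° here. β=11.3, B=37.9. 5·(0.2982 − sin(2π·0.2982)/(2π)) = 0.7311 → s = 0.7311
seg 2 [155.6°–193.5°] cycloidal, h=5: full span → s += 5 → s = 5.0000
seg 3 [193.5°–265.1°] uniform, h=29: full span → s += 29 → s = 34.0000
seg 4 [265.1°–297.8°] cycloidal, h=-34: θ=287.5° here. β=22.4, B=32.7. -34·(0.6850 − sin(2π·0.6850)/(2π)) = -28.2569 → s = 5.7431

θ=166.9°: 0.7311
θ=287.5°: 5.7431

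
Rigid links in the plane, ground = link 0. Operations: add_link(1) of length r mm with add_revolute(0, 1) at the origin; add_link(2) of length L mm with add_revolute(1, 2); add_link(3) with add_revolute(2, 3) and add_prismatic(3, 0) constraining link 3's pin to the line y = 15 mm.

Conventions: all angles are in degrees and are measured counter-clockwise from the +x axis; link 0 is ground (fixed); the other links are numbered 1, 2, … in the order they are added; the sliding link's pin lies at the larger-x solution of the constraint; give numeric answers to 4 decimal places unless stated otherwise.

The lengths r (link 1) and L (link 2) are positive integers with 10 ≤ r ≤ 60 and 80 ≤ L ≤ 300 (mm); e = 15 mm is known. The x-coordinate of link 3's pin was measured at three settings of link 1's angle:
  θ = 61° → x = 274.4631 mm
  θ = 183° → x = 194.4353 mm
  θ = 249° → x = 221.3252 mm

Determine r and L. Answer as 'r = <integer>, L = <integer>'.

constraint per measurement: (x − r cos θ)² + (r sin θ − e)² = L²
subtracting the θ₁ and θ₂ equations cancels the r² and L² terms:
r = (x₁² − x₂²) / (2[(x₁cos θ₁ + e sin θ₁) − (x₂cos θ₂ + e sin θ₂)]) = 55.0000 → r = 55
L² = (x₁ − r cos θ₁)² + (r sin θ₁ − e)² = 62500.0121 → L = 250.0000 → L = 250
check at θ₃=249°: x = 221.3252 (printed 221.3252) ✓

r = 55, L = 250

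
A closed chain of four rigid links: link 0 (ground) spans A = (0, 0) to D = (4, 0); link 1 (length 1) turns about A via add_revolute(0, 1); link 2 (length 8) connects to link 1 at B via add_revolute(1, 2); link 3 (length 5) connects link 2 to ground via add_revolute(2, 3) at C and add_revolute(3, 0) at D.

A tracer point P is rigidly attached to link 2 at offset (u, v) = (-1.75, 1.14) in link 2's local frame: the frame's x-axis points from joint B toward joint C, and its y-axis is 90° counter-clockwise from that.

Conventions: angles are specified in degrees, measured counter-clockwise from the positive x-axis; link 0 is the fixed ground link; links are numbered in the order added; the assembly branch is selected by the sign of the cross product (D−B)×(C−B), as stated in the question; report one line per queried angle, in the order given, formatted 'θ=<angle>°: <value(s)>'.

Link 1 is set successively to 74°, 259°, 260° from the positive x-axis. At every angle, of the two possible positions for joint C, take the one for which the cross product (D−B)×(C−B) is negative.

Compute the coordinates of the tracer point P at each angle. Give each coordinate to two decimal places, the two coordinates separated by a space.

A=(0,0), D=(4.00,0)
θ=74°: B = A + 1.00·(cos74°, sin74°) = (0.2756, 0.9613)
θ=74°: |BD| = 3.8464
θ=74°: circle(B,8.00) ∩ circle(D,5.00): a=6.9929, h=3.8859
θ=74°:   candidates: C₊=(8.0177,2.9762) cross=14.947; C₋=(6.0755,-4.5489) cross=-14.947
θ=74°:   branch - wants cross < 0 → take C=(6.0755,-4.5489) (cross=-14.947)
θ=74°: ex = (C−B)/|BC| = (0.7250,-0.6888); ey = (0.6888,0.7250)
θ=74°: P = B + -1.75·ex + 1.14·ey = (-0.2079,2.9931)
θ=259°: B = A + 1.00·(cos259°, sin259°) = (-0.1908, -0.9816)
θ=259°: |BD| = 4.3042
θ=259°: circle(B,8.00) ∩ circle(D,5.00): a=6.6825, h=4.3981
θ=259°:   candidates: C₊=(5.3126,4.8246) cross=18.931; C₋=(7.3187,-3.7398) cross=-18.931
θ=259°:   branch - wants cross < 0 → take C=(7.3187,-3.7398) (cross=-18.931)
θ=259°: ex = (C−B)/|BC| = (0.9387,-0.3448); ey = (0.3448,0.9387)
θ=259°: P = B + -1.75·ex + 1.14·ey = (-1.4405,0.6918)
θ=260°: B = A + 1.00·(cos260°, sin260°) = (-0.1736, -0.9848)
θ=260°: |BD| = 4.2883
θ=260°: circle(B,8.00) ∩ circle(D,5.00): a=6.6914, h=4.3846
θ=260°:   candidates: C₊=(5.3320,4.8193) cross=18.802; C₋=(7.3459,-3.7155) cross=-18.802
θ=260°:   branch - wants cross < 0 → take C=(7.3459,-3.7155) (cross=-18.802)
θ=260°: ex = (C−B)/|BC| = (0.9399,-0.3413); ey = (0.3413,0.9399)
θ=260°: P = B + -1.75·ex + 1.14·ey = (-1.4294,0.6841)

θ=74°: -0.21 2.99
θ=259°: -1.44 0.69
θ=260°: -1.43 0.68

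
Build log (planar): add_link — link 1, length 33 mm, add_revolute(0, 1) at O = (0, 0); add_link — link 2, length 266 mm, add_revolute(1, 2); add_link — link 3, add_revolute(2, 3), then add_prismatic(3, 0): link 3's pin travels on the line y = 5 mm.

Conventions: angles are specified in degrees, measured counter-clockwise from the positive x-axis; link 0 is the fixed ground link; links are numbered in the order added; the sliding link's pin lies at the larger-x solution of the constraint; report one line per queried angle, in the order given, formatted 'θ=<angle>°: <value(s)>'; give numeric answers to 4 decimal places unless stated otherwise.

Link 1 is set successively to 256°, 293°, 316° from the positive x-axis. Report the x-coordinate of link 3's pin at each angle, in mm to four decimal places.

geometry: r = 33 mm, L = 266 mm, e = 5 mm
θ=256°: crank pin P = (r cos θ, r sin θ) = (-7.983423, -32.019759)
θ=256°: h = r sin θ − e = -32.019759 − 5 = -37.019759
θ=256°: x = r cos θ + √(L² − h²) = -7.983423 + 263.411346 = 255.427924
θ=293°: crank pin P = (r cos θ, r sin θ) = (12.894127, -30.376660)
θ=293°: h = r sin θ − e = -30.376660 − 5 = -35.376660
θ=293°: x = r cos θ + √(L² − h²) = 12.894127 + 263.637046 = 276.531173
θ=316°: crank pin P = (r cos θ, r sin θ) = (23.738213, -22.923726)
θ=316°: h = r sin θ − e = -22.923726 − 5 = -27.923726
θ=316°: x = r cos θ + √(L² − h²) = 23.738213 + 264.530273 = 288.268487

θ=256°: 255.4279
θ=293°: 276.5312
θ=316°: 288.2685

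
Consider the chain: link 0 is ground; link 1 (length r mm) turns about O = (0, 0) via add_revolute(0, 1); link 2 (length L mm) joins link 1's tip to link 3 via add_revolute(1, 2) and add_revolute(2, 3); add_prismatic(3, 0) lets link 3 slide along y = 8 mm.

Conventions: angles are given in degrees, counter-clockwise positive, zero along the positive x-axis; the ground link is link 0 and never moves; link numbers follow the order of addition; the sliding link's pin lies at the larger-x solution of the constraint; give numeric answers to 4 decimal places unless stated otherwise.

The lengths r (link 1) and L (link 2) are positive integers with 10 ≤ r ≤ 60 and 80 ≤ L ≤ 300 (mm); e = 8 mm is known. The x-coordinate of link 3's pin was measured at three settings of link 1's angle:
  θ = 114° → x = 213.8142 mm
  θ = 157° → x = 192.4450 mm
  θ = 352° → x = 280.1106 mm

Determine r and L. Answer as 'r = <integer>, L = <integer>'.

constraint per measurement: (x − r cos θ)² + (r sin θ − e)² = L²
subtracting the θ₁ and θ₂ equations cancels the r² and L² terms:
r = (x₁² − x₂²) / (2[(x₁cos θ₁ + e sin θ₁) − (x₂cos θ₂ + e sin θ₂)]) = 46.0002 → r = 46
L² = (x₁ − r cos θ₁)² + (r sin θ₁ − e)² = 55225.0211 → L = 235.0000 → L = 235
check at θ₃=352°: x = 280.1106 (printed 280.1106) ✓

r = 46, L = 235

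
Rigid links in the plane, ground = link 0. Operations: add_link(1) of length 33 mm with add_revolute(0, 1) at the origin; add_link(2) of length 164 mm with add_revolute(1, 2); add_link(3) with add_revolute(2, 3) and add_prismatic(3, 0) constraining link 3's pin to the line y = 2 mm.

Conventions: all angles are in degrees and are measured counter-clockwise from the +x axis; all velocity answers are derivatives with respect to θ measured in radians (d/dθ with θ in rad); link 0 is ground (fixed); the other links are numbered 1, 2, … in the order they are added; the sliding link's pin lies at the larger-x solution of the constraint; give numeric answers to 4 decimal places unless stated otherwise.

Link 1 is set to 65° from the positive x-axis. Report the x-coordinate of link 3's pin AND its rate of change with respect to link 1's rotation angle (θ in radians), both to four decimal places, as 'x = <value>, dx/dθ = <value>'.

geometry: r = 33 mm, L = 164 mm, e = 2 mm
crank pin P = (r cos θ, r sin θ) = (13.946403, 29.908157)
h = r sin θ − e = 29.908157 − 2 = 27.908157
x = r cos θ + √(L² − h²) = 13.946403 + 161.607966 = 175.554369
dx/dθ = −r sin θ − h·r cos θ/√(L² − h²) (θ in radians; h = 27.908157) = -32.316568

x = 175.5544, dx/dθ = -32.3166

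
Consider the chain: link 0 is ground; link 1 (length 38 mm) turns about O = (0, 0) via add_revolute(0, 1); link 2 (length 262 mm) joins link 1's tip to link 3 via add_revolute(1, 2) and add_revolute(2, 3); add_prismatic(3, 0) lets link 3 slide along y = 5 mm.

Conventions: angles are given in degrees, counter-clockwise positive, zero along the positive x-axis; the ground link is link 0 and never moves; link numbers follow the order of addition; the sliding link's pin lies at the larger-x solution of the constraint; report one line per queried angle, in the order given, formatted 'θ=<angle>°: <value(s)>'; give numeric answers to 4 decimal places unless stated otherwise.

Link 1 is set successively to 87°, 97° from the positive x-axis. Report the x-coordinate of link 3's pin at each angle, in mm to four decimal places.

geometry: r = 38 mm, L = 262 mm, e = 5 mm
θ=87°: crank pin P = (r cos θ, r sin θ) = (1.988766, 37.947922)
θ=87°: h = r sin θ − e = 37.947922 − 5 = 32.947922
θ=87°: x = r cos θ + √(L² − h²) = 1.988766 + 259.920054 = 261.908820
θ=97°: crank pin P = (r cos θ, r sin θ) = (-4.631035, 37.716754)
θ=97°: h = r sin θ − e = 37.716754 − 5 = 32.716754
θ=97°: x = r cos θ + √(L² − h²) = -4.631035 + 259.949253 = 255.318218

θ=87°: 261.9088
θ=97°: 255.3182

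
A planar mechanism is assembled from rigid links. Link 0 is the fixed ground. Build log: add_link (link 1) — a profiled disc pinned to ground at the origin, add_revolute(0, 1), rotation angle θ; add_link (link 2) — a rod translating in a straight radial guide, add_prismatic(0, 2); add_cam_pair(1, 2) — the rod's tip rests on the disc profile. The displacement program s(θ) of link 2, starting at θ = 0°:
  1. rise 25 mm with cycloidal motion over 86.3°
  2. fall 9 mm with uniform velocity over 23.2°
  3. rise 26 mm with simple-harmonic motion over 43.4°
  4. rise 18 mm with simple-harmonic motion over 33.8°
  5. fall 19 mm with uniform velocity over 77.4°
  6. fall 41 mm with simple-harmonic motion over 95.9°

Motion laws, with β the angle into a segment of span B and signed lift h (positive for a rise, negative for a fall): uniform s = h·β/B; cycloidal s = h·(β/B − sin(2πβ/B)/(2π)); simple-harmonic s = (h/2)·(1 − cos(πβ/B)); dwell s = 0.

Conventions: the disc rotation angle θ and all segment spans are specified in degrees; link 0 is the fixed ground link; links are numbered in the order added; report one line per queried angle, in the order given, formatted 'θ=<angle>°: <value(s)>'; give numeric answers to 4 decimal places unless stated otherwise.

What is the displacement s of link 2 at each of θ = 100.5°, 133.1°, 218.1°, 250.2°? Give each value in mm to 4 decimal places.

seg 1 [0°–86.3°] cycloidal, h=25: full span → s += 25 → s = 25.0000
seg 2 [86.3°–109.5°] uniform, h=-9: θ=100.5° here. β=14.2, B=23.2. -9·14.2/23.2 = -5.5086 → s = 19.4914
seg 2 [86.3°–109.5°] uniform, h=-9: full span → s += -9 → s = 16.0000
seg 3 [109.5°–152.9°] simple-harmonic, h=26: θ=133.1° here. β=23.6, B=43.4. 26/2·(1 − cos(π·0.5438)) = 14.7823 → s = 30.7823
seg 3 [109.5°–152.9°] simple-harmonic, h=26: full span → s += 26 → s = 42.0000
seg 4 [152.9°–186.7°] simple-harmonic, h=18: full span → s += 18 → s = 60.0000
seg 5 [186.7°–264.1°] uniform, h=-19: θ=218.1° here. β=31.4, B=77.4. -19·31.4/77.4 = -7.7080 → s = 52.2920
seg 5 [186.7°–264.1°] uniform, h=-19: θ=250.2° here. β=63.5, B=77.4. -19·63.5/77.4 = -15.5879 → s = 44.4121

θ=100.5°: 19.4914
θ=133.1°: 30.7823
θ=218.1°: 52.2920
θ=250.2°: 44.4121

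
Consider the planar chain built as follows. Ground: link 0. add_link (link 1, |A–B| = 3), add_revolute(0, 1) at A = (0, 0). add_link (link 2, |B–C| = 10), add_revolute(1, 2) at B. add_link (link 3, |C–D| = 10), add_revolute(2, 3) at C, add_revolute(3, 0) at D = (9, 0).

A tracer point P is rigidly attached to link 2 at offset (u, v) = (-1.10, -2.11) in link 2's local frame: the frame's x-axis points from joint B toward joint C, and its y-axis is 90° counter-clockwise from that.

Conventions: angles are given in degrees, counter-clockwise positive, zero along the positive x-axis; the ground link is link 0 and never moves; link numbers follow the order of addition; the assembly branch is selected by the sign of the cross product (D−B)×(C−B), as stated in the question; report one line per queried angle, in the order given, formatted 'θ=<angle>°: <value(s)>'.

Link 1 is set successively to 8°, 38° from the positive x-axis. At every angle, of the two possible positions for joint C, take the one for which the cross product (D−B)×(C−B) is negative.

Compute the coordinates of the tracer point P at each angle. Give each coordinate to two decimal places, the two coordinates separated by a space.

A=(0,0), D=(9.00,0)
θ=8°: B = A + 3.00·(cos8°, sin8°) = (2.9708, 0.4175)
θ=8°: |BD| = 6.0436
θ=8°: circle(B,10.00) ∩ circle(D,10.00): a=3.0218, h=9.5325
θ=8°:   candidates: C₊=(6.6439,9.7185) cross=57.611; C₋=(5.3269,-9.3010) cross=-57.611
θ=8°:   branch - wants cross < 0 → take C=(5.3269,-9.3010) (cross=-57.611)
θ=8°: ex = (C−B)/|BC| = (0.2356,-0.9718); ey = (0.9718,0.2356)
θ=8°: P = B + -1.10·ex + -2.11·ey = (0.6610,0.9894)
θ=38°: B = A + 3.00·(cos38°, sin38°) = (2.3640, 1.8470)
θ=38°: |BD| = 6.8882
θ=38°: circle(B,10.00) ∩ circle(D,10.00): a=3.4441, h=9.3882
θ=38°:   candidates: C₊=(8.1993,9.9679) cross=64.668; C₋=(3.1647,-8.1209) cross=-64.668
θ=38°:   branch - wants cross < 0 → take C=(3.1647,-8.1209) (cross=-64.668)
θ=38°: ex = (C−B)/|BC| = (0.0801,-0.9968); ey = (0.9968,0.0801)
θ=38°: P = B + -1.10·ex + -2.11·ey = (0.1727,2.7745)

θ=8°: 0.66 0.99
θ=38°: 0.17 2.77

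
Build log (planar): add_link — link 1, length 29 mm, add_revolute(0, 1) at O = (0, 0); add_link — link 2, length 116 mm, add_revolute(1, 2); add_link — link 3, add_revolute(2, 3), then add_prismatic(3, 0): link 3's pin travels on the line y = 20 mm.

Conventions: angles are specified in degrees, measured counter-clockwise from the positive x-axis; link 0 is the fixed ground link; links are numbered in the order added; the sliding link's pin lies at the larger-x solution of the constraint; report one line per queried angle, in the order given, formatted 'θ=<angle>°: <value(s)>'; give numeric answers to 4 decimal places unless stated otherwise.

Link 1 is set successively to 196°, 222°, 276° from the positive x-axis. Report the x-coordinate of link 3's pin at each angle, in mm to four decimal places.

geometry: r = 29 mm, L = 116 mm, e = 20 mm
θ=196°: crank pin P = (r cos θ, r sin θ) = (-27.876589, -7.993483)
θ=196°: h = r sin θ − e = -7.993483 − 20 = -27.993483
θ=196°: x = r cos θ + √(L² − h²) = -27.876589 + 112.571599 = 84.695010
θ=222°: crank pin P = (r cos θ, r sin θ) = (-21.551200, -19.404788)
θ=222°: h = r sin θ − e = -19.404788 − 20 = -39.404788
θ=222°: x = r cos θ + √(L² − h²) = -21.551200 + 109.102075 = 87.550875
θ=276°: crank pin P = (r cos θ, r sin θ) = (3.031325, -28.841135)
θ=276°: h = r sin θ − e = -28.841135 − 20 = -48.841135
θ=276°: x = r cos θ + √(L² − h²) = 3.031325 + 105.216650 = 108.247976

θ=196°: 84.6950
θ=222°: 87.5509
θ=276°: 108.2480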